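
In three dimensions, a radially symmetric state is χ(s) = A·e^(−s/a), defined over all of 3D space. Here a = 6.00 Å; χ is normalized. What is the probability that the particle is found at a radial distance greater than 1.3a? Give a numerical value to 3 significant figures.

Integrate the radial probability density 4πs²|χ|² over s > 1.3a.
The full normalization integral is A²·[π·a^3] = 1, fixing A².
Let u = s/a; then A², 4π and the length scale all cancel, so P = ∫_{1.3}^{∞} u^2·e^(-2·u) du ÷ ∫_{0}^{∞} u^2·e^(-2·u) du.
An antiderivative of u^2·e^(-2·u) is -(2·u^2 + 2·u + 1)·e^(-2·u)/4; evaluating from 1.3 to ∞ gives 349·e^(-13/5)/200, while the full integral is 1/4.
This evaluates to P = 0.5184.

P ≈ 0.518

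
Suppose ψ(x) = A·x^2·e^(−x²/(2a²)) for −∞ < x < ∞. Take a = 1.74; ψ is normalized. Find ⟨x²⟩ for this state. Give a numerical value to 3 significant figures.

⟨x^2⟩ ≈ 7.57

By definition ⟨x²⟩ = ∫ x^2 |ψ(x)|² dx.
Using the Gaussian integral ∫_{−∞}^{∞} e^(−αx²) dx = √(π/α), the ratio of the moment integral to the normalization integral gives ⟨x²⟩ = 5·a^2/2.
With a = 1.74, ⟨x^2⟩ = 7.569.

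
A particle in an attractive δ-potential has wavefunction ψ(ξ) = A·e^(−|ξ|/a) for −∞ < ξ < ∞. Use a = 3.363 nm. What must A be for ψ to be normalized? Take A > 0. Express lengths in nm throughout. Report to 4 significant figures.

The normalization condition is ∫|ψ|² dξ = 1 from −∞ to ∞.
Using ∫₀^∞ ξⁿ e^(−αξ) dξ = n!/αⁿ⁺¹, ∫|ψ|² dξ = A²·(a).
Setting this equal to 1 gives A² = 1/(a).
Substituting a = 3.363 gives A² = 0.29735, so A = 0.54530.

A ≈ 0.5453 nm^(-1/2)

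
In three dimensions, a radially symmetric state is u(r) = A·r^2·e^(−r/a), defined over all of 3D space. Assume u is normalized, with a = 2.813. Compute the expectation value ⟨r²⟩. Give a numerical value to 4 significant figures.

The expectation value is the |u|²-weighted average of r^2: ∫ r^2|u|² 4πr² dr.
Recall ∫₀^∞ r^m e^(−r/β) dr = m!·β^(m+1), since the A² factors cancel between numerator and denominator, ⟨r²⟩ = 14·a^2.
With a = 2.813, ⟨r^2⟩ = 110.78.

⟨r^2⟩ ≈ 110.8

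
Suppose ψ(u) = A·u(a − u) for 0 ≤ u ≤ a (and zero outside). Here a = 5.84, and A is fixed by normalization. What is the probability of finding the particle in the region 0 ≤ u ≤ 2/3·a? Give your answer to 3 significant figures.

The probability is P = ∫ |ψ|² du over [0, 2/3·a].
With A² fixed by ∫|ψ|² = 1, i.e. A² = (a^5/30)^(−1), substitute and integrate.
In terms of t = u/a (A² and the length scale cancel between numerator and denominator), P = [∫_{0}^{2/3} t^2·(1 - t)^2 dt] / [∫_{0}^{1} t^2·(1 - t)^2 dt].
With ∫ t^2·(1 - t)^2 dt = t^3·(6·t^2 - 15·t + 10)/30 + C, the region integral is 32/1215 and the full one is 1/30.
Taking the ratio, P = 64/81.

P ≈ 0.790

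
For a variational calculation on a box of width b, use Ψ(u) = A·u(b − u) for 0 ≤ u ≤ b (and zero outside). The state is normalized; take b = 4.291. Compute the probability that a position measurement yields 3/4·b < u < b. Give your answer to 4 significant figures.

The probability is P = ∫ |Ψ|² du over [3/4·b, b].
With A² fixed by ∫|Ψ|² = 1, i.e. A² = (b^5/30)^(−1), substitute and integrate.
In terms of t = u/b (A² and the length scale cancel between numerator and denominator), P = [∫_{3/4}^{1} t^2·(1 - t)^2 dt] / [∫_{0}^{1} t^2·(1 - t)^2 dt].
An antiderivative of t^2·(1 - t)^2 is t^3·(6·t^2 - 15·t + 10)/30; evaluating from 3/4 to 1 gives ≈ 0.00345052, while the full integral is 1/30.
Taking the ratio, P = 53/512.

P ≈ 0.1035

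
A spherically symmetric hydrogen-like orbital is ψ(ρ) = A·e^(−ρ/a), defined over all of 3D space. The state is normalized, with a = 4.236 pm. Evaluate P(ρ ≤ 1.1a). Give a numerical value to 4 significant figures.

P ≈ 0.3773

Integrate the radial probability density 4πρ²|ψ|² over ρ ≤ 1.1a.
A² is fixed by ∫₀^∞ 4πρ²|ψ|² dρ = 1, i.e. A² = (π·a^3)^(−1).
Let u = ρ/a; then A², 4π and the length scale all cancel, so P = ∫_{0}^{1.1} u^2·e^(-2·u) du ÷ ∫_{0}^{∞} u^2·e^(-2·u) du.
With ∫ u^2·e^(-2·u) du = -(2·u^2 + 2·u + 1)·e^(-2·u)/4 + C, the region integral is 1/4 - 281·e^(-11/5)/200 and the full one is 1/4.
The region integral divided by the full integral gives P = 0.37729.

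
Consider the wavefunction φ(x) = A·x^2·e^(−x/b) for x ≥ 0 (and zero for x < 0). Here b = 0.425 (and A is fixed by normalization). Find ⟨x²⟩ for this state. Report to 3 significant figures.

⟨x²⟩ = ∫ x^2 |φ|² dx over the full domain.
Recall ∫₀^∞ x^m e^(−x/β) dx = m!·β^(m+1), the ratio of the moment integral to the normalization integral gives ⟨x²⟩ = 15·b^2/2.
With b = 0.425, ⟨x^2⟩ = 1.355.

⟨x^2⟩ ≈ 1.35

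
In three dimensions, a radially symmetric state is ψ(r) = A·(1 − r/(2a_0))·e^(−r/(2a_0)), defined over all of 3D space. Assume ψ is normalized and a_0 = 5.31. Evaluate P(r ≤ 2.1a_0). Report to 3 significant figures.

P ≈ 0.0527

Integrate the radial probability density 4πr²|ψ|² over r ≤ 2.1a_0.
The full normalization integral is A²·[8·π·a_0^3] = 1, fixing A².
In terms of u = r/a_0 (A², 4π and the length scale all cancel between numerator and denominator), P = [∫_{0}^{2.1} u^2·(1 - u/2)^2·e^(-u) du] / [∫_{0}^{∞} u^2·(1 - u/2)^2·e^(-u) du].
Using ∫ u^2·(1 - u/2)^2·e^(-u) du = -(u^4/4 + u^2 + 2·u + 2)·e^(-u), the numerator is ≈ 0.10535 and the denominator is 2.
Taking the ratio yields P = 0.05268.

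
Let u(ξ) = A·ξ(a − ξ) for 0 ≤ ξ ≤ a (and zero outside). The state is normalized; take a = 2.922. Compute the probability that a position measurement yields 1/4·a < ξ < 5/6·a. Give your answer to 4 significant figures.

|u|² is the probability density, so P = ∫_{1/4·a}^{5/6·a} |u|² dξ.
Since A² = 1/(a^5/30), this is the region integral divided by the full normalization integral.
Let t = ξ/a; then A² and the length scale cancel, so P = ∫_{1/4}^{5/6} t^2·(1 - t)^2 dt ÷ ∫_{0}^{1} t^2·(1 - t)^2 dt.
An antiderivative of t^2·(1 - t)^2 is t^3·(6·t^2 - 15·t + 10)/30; evaluating from 1/4 to 5/6 gives ≈ 0.0286997, while the full integral is 1/30.
This works out to P = 0.86099.

P ≈ 0.8610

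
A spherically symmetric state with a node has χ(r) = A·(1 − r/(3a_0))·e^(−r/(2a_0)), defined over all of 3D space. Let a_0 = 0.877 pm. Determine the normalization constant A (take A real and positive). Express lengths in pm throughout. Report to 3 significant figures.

We need A² ∫|f|² 4πr² dr = 1, taking the integral from 0 to ∞.
In 3D with spherical symmetry the volume element is 4πr² dr.
Recall ∫₀^∞ r^m e^(−r/β) dr = m!·β^(m+1), with χ = A·(1 − r/(3a_0))·e^(−r/(2a_0)), the integral evaluates to A²·[8·π·a_0^3/3].
Hence A² = 1/[8·π·a_0^3/3].
Substituting a_0 = 0.877 gives A² = 0.1770, so A = 0.4207.

A ≈ 0.421 pm^(-3/2)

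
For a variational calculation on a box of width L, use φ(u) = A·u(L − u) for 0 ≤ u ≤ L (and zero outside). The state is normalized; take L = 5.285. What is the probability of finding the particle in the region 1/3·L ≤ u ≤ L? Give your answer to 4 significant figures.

|φ|² is the probability density, so P = ∫_{1/3·L}^{L} |φ|² du.
Since A² = 1/(L^5/30), this is the region integral divided by the full normalization integral.
Let t = u/L; then A² and the length scale cancel, so P = ∫_{1/3}^{1} t^2·(1 - t)^2 dt ÷ ∫_{0}^{1} t^2·(1 - t)^2 dt.
Using ∫ t^2·(1 - t)^2 dt = t^3·(6·t^2 - 15·t + 10)/30, the numerator is 32/1215 and the denominator is 1/30.
Taking the ratio, P = 64/81.

P ≈ 0.7901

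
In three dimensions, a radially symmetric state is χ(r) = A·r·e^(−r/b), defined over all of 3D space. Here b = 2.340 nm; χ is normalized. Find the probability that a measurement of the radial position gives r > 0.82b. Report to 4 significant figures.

P ≈ 0.9740

P = ∫ |χ|² 4πr² dr over r > 0.82b.
A² is fixed by ∫₀^∞ 4πr²|χ|² dr = 1, i.e. A² = (3·π·b^5)^(−1).
Let u = r/b; then A², 4π and the length scale all cancel, so P = ∫_{0.82}^{∞} u^4·e^(-2·u) du ÷ ∫_{0}^{∞} u^4·e^(-2·u) du.
An antiderivative of u^4·e^(-2·u) is -(u^4/2 + u^3 + 3·u^2/2 + 3·u/2 + 3/4)·e^(-2·u); evaluating from 0.82 to ∞ gives ≈ 0.730534, while the full integral is 3/4.
This evaluates to P = 0.97405.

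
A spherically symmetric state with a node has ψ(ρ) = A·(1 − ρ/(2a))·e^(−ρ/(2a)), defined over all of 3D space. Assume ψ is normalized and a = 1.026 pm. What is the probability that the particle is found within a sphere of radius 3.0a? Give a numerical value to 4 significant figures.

P ≈ 0.07272

Integrate the radial probability density 4πρ²|ψ|² over ρ ≤ 3.0a.
The full normalization integral is A²·[8·π·a^3] = 1, fixing A².
Substituting u = ρ/a, A², 4π and the length scale all cancel in the ratio: P = ∫_{0}^{3.0} u^2·(1 - u/2)^2·e^(-u) du / ∫_{0}^{∞} u^2·(1 - u/2)^2·e^(-u) du.
Using ∫ u^2·(1 - u/2)^2·e^(-u) du = -(u^4/4 + u^2 + 2·u + 2)·e^(-u), the numerator is 2 - 149·e^(-3)/4 and the denominator is 2.
The region integral divided by the full integral gives P = 0.072716.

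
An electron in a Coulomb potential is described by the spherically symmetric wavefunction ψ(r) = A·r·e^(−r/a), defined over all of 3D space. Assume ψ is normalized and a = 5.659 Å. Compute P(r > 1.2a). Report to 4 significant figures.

P = ∫ |ψ|² 4πr² dr over r > 1.2a.
Normalization gives A² = 1/(3·π·a^5).
In terms of u = r/a (A², 4π and the length scale all cancel between numerator and denominator), P = [∫_{1.2}^{∞} u^4·e^(-2·u) du] / [∫_{0}^{∞} u^4·e^(-2·u) du].
An antiderivative of u^4·e^(-2·u) is -(u^4/2 + u^3 + 3·u^2/2 + 3·u/2 + 3/4)·e^(-2·u); evaluating from 1.2 to ∞ gives ≈ 0.678099, while the full integral is 3/4.
Taking the ratio yields P = 0.90413.

P ≈ 0.9041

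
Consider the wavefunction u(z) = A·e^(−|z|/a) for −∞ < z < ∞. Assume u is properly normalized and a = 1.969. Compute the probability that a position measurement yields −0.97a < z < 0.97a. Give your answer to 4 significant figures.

|u|² is the probability density, so P = ∫_{−0.97a}^{0.97a} |u|² dz.
Since A² = 1/(a), this is the region integral divided by the full normalization integral.
Both integrals are even about z = 0, so only the z ≥ 0 halves are needed (the factors of 2 cancel). Substituting t = z/a, A² and the length scale cancel in the ratio: P = ∫_{0}^{0.97} e^(-2·t) dt / ∫_{0}^{∞} e^(-2·t) dt.
Using ∫ e^(-2·t) dt = -e^(-2·t)/2, the numerator is 1/2 - e^(-97/50)/2 and the denominator is 1/2.
Evaluating gives P = 0.85630.

P ≈ 0.8563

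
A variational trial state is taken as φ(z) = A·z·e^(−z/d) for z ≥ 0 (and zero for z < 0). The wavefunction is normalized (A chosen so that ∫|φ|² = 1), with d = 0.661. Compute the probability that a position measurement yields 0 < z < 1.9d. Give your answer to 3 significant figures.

P = ∫_{0}^{1.9d} |φ(z)|² dz.
With A² fixed by ∫|φ|² = 1, i.e. A² = (d^3/4)^(−1), substitute and integrate.
Substituting u = z/d, A² and the length scale cancel in the ratio: P = ∫_{0}^{1.9} u^2·e^(-2·u) du / ∫_{0}^{∞} u^2·e^(-2·u) du.
With ∫ u^2·e^(-2·u) du = -(2·u^2 + 2·u + 1)·e^(-2·u)/4 + C, the region integral is 1/4 - 601·e^(-19/5)/200 and the full one is 1/4.
The result is P = 0.7311.

P ≈ 0.731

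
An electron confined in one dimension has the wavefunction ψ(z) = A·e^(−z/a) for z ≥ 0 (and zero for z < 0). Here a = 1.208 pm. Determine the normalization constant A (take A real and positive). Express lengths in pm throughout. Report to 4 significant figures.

A ≈ 1.287 pm^(-1/2)

Require ∫ |ψ|² dz = 1 over the whole domain.
Using ∫₀^∞ zⁿ e^(−αz) dz = n!/αⁿ⁺¹, the integral (without the A² prefactor) comes out to a/2.
Setting this equal to 1 gives A² = 1/(a/2).
Plugging in a = 1.208 yields A = 1.2867.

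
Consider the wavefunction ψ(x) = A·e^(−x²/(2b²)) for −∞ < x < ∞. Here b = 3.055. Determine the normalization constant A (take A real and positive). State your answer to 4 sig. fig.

A ≈ 0.4297

We need A² ∫|f|² dx = 1, taking the integral from −∞ to ∞.
Using the Gaussian integral ∫_{−∞}^{∞} e^(−αx²) dx = √(π/α), ∫|ψ|² dx = A²·(√(π)·b).
Hence A² = 1/[√(π)·b].
Substituting b = 3.055 gives A² = 0.18468, so A = 0.42974.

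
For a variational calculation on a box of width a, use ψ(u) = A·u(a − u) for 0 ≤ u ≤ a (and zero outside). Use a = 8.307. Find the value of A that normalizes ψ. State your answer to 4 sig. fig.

A ≈ 0.02754

The normalization condition is ∫|ψ|² du = 1 from 0 to a.
Expanding the polynomial and integrating term by term, carrying out the integral gives A² · a^5/30.
With a = 8.307: A² = 0.00075840 and A = 0.027539.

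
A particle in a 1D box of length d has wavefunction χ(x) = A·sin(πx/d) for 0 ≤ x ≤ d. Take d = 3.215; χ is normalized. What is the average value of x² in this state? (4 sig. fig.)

⟨x^2⟩ ≈ 2.922

⟨x²⟩ = ∫ x^2 |χ|² dx over the full domain.
Since the A² factors cancel between numerator and denominator, ⟨x²⟩ = -d^2/(2·π^2) + d^2/3.
Putting d = 3.215 gives 2.9218.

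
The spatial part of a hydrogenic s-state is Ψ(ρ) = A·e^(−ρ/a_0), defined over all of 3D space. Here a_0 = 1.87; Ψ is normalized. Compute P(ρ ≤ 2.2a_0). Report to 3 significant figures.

P ≈ 0.815

Integrate the radial probability density 4πρ²|Ψ|² over ρ ≤ 2.2a_0.
The full normalization integral is A²·[π·a_0^3] = 1, fixing A².
In terms of u = ρ/a_0 (A², 4π and the length scale all cancel between numerator and denominator), P = [∫_{0}^{2.2} u^2·e^(-2·u) du] / [∫_{0}^{∞} u^2·e^(-2·u) du].
With ∫ u^2·e^(-2·u) du = -(2·u^2 + 2·u + 1)·e^(-2·u)/4 + C, the region integral is 1/4 - 377·e^(-22/5)/100 and the full one is 1/4.
The region integral divided by the full integral gives P = 0.8149.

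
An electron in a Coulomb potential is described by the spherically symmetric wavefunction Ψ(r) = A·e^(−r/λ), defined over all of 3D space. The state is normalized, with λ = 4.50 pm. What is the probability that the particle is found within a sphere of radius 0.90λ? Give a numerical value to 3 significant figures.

P ≈ 0.269

With dV = 4πr²dr, the probability is ∫|Ψ|² dV over r ≤ 0.90λ.
The full normalization integral is A²·[π·λ^3] = 1, fixing A².
In terms of u = r/λ (A², 4π and the length scale all cancel between numerator and denominator), P = [∫_{0}^{0.90} u^2·e^(-2·u) du] / [∫_{0}^{∞} u^2·e^(-2·u) du].
An antiderivative of u^2·e^(-2·u) is -(2·u^2 + 2·u + 1)·e^(-2·u)/4; evaluating from 0 to 0.90 gives 1/4 - 221·e^(-9/5)/200, while the full integral is 1/4.
The region integral divided by the full integral gives P = 0.2694.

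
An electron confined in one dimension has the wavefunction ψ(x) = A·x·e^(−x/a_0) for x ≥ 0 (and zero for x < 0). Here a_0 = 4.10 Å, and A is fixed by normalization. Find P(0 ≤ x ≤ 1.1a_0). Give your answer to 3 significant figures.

The probability is P = ∫ |ψ|² dx over [0, 1.1a_0].
The normalization integral ∫|ψ|²dx over the whole domain equals a_0^3/4·A², and A² cancels in the ratio.
Substituting u = x/a_0, A² and the length scale cancel in the ratio: P = ∫_{0}^{1.1} u^2·e^(-2·u) du / ∫_{0}^{∞} u^2·e^(-2·u) du.
Using ∫ u^2·e^(-2·u) du = -(2·u^2 + 2·u + 1)·e^(-2·u)/4, the numerator is 1/4 - 281·e^(-11/5)/200 and the denominator is 1/4.
Taking the ratio, P = 0.3773.

P ≈ 0.377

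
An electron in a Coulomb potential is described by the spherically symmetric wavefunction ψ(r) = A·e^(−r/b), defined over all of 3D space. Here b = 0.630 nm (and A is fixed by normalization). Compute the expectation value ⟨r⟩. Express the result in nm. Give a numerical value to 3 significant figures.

By definition ⟨r⟩ = ∫ r |ψ(r)|² 4πr² dr.
The ratio of the moment integral to the normalization integral gives ⟨r⟩ = 3·b/2.
Putting b = 0.630 gives 0.9450.

⟨r⟩ ≈ 0.945 nm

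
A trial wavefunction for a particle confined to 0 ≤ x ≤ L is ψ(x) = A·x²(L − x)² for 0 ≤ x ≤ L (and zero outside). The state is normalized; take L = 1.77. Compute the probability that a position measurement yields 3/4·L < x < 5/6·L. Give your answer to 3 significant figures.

P ≈ 0.0400

|ψ|² is the probability density, so P = ∫_{3/4·L}^{5/6·L} |ψ|² dx.
Since A² = 1/(L^9/630), this is the region integral divided by the full normalization integral.
In terms of u = x/L (A² and the length scale cancel between numerator and denominator), P = [∫_{3/4}^{5/6} u^4·(1 - u)^4 du] / [∫_{0}^{1} u^4·(1 - u)^4 du].
Using ∫ u^4·(1 - u)^4 du = u^5·(70·u^4 - 315·u^3 + 540·u^2 - 420·u + 126)/630, the numerator is ≈ 0.000063456 and the denominator is 1/630.
This works out to P = 0.03998.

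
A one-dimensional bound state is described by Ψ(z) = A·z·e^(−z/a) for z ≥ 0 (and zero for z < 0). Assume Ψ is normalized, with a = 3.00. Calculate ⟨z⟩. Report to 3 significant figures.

⟨z⟩ ≈ 4.50

⟨z⟩ = ∫ z |Ψ|² dz over the full domain.
Since the A² factors cancel between numerator and denominator, ⟨z⟩ = 3·a/2.
With a = 3.00, ⟨z⟩ = 4.500.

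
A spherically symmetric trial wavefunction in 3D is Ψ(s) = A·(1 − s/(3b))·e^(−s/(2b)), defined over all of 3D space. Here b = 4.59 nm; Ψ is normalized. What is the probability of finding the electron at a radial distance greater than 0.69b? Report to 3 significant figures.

Integrate the radial probability density 4πs²|Ψ|² over s > 0.69b.
Normalization gives A² = 1/(8·π·b^3/3).
Substituting u = s/b, A², 4π and the length scale all cancel in the ratio: P = ∫_{0.69}^{∞} u^2·(1 - u/3)^2·e^(-u) du / ∫_{0}^{∞} u^2·(1 - u/3)^2·e^(-u) du.
An antiderivative of u^2·(1 - u/3)^2·e^(-u) is (-u^4 + 2·u^3 - 3·u^2 - 6·u - 6)·e^(-u)/9; evaluating from 0.69 to ∞ gives ≈ 0.62073, while the full integral is 2/3.
The region integral divided by the full integral gives P = 0.9311.

P ≈ 0.931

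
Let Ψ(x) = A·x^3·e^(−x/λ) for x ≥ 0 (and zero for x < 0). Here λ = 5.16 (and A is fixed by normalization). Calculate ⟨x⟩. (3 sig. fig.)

⟨x⟩ = ∫ x |Ψ|² dx over the full domain.
Since the A² factors cancel between numerator and denominator, ⟨x⟩ = 7·λ/2.
With λ = 5.16, ⟨x⟩ = 18.06.

⟨x⟩ ≈ 18.1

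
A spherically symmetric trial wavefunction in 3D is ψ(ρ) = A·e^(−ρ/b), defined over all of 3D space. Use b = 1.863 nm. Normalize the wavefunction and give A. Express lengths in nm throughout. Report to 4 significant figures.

A ≈ 0.2219 nm^(-3/2)

Require ∫ |ψ|² 4πρ² dρ = 1 over the whole domain.
With ∫₀^∞ ρ^2 e^(−αρ) dρ = 2!/α^3, ∫|ψ|² 4πρ² dρ = A²·(π·b^3).
Hence A² = 1/[π·b^3].
With b = 1.863: A² = 0.049228 and A = 0.22187.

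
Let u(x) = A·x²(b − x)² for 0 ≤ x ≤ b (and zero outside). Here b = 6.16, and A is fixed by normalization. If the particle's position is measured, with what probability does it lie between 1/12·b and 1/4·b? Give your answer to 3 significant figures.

P ≈ 0.0485

|u|² is the probability density, so P = ∫_{1/12·b}^{1/4·b} |u|² dx.
With A² fixed by ∫|u|² = 1, i.e. A² = (b^9/630)^(−1), substitute and integrate.
In terms of t = x/b (A² and the length scale cancel between numerator and denominator), P = [∫_{1/12}^{1/4} t^4·(1 - t)^4 dt] / [∫_{0}^{1} t^4·(1 - t)^4 dt].
With ∫ t^4·(1 - t)^4 dt = t^5·(70·t^4 - 315·t^3 + 540·t^2 - 420·t + 126)/630 + C, the region integral is ≈ 0.000077059 and the full one is 1/630.
This works out to P = 0.04855.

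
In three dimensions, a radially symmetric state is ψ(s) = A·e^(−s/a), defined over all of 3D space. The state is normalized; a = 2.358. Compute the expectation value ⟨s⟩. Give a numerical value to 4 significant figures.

⟨s⟩ ≈ 3.537

The expectation value is the |ψ|²-weighted average of s: ∫ s|ψ|² 4πs² ds.
Using ∫₀^∞ sⁿ e^(−αs) ds = n!/αⁿ⁺¹, the ratio of the moment integral to the normalization integral gives ⟨s⟩ = 3·a/2.
With a = 2.358, ⟨s⟩ = 3.5370.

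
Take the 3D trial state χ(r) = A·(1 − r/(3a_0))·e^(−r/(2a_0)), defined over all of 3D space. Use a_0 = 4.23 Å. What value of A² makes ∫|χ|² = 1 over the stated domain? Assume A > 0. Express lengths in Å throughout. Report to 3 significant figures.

Require ∫ |χ|² 4πr² dr = 1 over the whole domain.
In 3D with spherical symmetry the volume element is 4πr² dr.
Carrying out the integral gives A² · 8·π·a_0^3/3.
Setting this equal to 1 gives A² = 1/(8·π·a_0^3/3).
With a_0 = 4.23: A² = 0.001577 and A = 0.03971.

A^2 ≈ 0.00158 Å^(-3)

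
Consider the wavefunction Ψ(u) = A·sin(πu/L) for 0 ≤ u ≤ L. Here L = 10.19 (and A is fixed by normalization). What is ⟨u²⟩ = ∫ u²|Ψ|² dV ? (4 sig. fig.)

⟨u^2⟩ ≈ 29.35

The expectation value is the |Ψ|²-weighted average of u^2: ∫ u^2|Ψ|² du.
Using sin²θ = (1 − cos 2θ)/2, since the A² factors cancel between numerator and denominator, ⟨u²⟩ = -L^2/(2·π^2) + L^2/3.
With L = 10.19, ⟨u^2⟩ = 29.352.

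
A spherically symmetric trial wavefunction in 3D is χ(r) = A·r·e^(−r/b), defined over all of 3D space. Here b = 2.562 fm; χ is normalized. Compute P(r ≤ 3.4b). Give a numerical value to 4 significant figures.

Integrate the radial probability density 4πr²|χ|² over r ≤ 3.4b.
A² is fixed by ∫₀^∞ 4πr²|χ|² dr = 1, i.e. A² = (3·π·b^5)^(−1).
Substituting u = r/b, A², 4π and the length scale all cancel in the ratio: P = ∫_{0}^{3.4} u^4·e^(-2·u) du / ∫_{0}^{∞} u^4·e^(-2·u) du.
With ∫ u^4·e^(-2·u) du = -(u^4/2 + u^3 + 3·u^2/2 + 3·u/2 + 3/4)·e^(-2·u) + C, the region integral is ≈ 0.605977 and the full one is 3/4.
The region integral divided by the full integral gives P = 0.80797.

P ≈ 0.8080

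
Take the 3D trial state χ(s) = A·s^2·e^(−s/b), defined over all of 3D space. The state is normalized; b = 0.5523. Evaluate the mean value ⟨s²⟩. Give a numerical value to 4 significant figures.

The expectation value is the |χ|²-weighted average of s^2: ∫ s^2|χ|² 4πs² ds.
Recall ∫₀^∞ s^m e^(−s/β) ds = m!·β^(m+1), evaluating both integrals, ⟨s²⟩ = 14·b^2.
With b = 0.5523, ⟨s^2⟩ = 4.2705.

⟨s^2⟩ ≈ 4.270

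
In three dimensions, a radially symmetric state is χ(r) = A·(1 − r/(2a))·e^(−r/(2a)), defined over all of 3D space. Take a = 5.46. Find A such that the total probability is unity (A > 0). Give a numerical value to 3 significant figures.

A ≈ 0.0156

The normalization condition is ∫|χ|² 4πr² dr = 1 from 0 to ∞.
With ∫₀^∞ r^4 e^(−αr) dr = 4!/α^5, carrying out the integral gives A² · 8·π·a^3.
Hence A² = 1/[8·π·a^3].
With a = 5.46: A² = 0.0002444 and A = 0.01563.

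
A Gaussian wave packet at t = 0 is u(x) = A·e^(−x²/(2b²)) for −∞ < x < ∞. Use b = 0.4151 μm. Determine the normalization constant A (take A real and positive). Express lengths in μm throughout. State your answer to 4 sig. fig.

We need A² ∫|f|² dx = 1, taking the integral from −∞ to ∞.
∫|u|² dx = A²·(√(π)·b).
Setting this equal to 1 gives A² = 1/(√(π)·b).
Substituting b = 0.4151 gives A² = 1.3592, so A = 1.1658.

A ≈ 1.166 μm^(-1/2)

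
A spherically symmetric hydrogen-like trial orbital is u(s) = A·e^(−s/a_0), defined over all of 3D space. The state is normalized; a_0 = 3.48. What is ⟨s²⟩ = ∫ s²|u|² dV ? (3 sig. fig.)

⟨s^2⟩ ≈ 36.3

By definition ⟨s²⟩ = ∫ s^2 |u(s)|² 4πs² ds.
Since the A² factors cancel between numerator and denominator, ⟨s²⟩ = 3·a_0^2.
Putting a_0 = 3.48 gives 36.33.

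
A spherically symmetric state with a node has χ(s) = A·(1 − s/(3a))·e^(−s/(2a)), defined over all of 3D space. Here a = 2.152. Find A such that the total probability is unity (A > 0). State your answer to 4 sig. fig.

The normalization condition is ∫|χ|² 4πs² ds = 1 from 0 to ∞.
Recall ∫₀^∞ s^m e^(−s/β) ds = m!·β^(m+1), carrying out the integral gives A² · 8·π·a^3/3.
Setting this equal to 1 gives A² = 1/(8·π·a^3/3).
Substituting a = 2.152 gives A² = 0.011977, so A = 0.10944.

A ≈ 0.1094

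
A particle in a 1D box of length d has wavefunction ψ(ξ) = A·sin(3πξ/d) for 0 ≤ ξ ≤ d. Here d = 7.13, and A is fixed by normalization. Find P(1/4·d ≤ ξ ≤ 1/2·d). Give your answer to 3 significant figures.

|ψ|² is the probability density, so P = ∫_{1/4·d}^{1/2·d} |ψ|² dξ.
With A² fixed by ∫|ψ|² = 1, i.e. A² = (d/2)^(−1), substitute and integrate.
Substituting u = ξ/d, A² and the length scale cancel in the ratio: P = ∫_{1/4}^{1/2} sin(3·π·u)^2 du / ∫_{0}^{1} sin(3·π·u)^2 du.
With ∫ sin(3·π·u)^2 du = u/2 - sin(6·π·u)/(12·π) + C, the region integral is 1/8 - 1/(12·π) and the full one is 1/2.
The result is P = (-2 + 3·π)/(12·π).

P ≈ 0.197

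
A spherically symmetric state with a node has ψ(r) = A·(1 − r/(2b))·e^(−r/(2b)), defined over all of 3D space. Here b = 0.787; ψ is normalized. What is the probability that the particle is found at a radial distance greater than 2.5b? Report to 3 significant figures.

P ≈ 0.945

Integrate the radial probability density 4πr²|ψ|² over r > 2.5b.
A² is fixed by ∫₀^∞ 4πr²|ψ|² dr = 1, i.e. A² = (8·π·b^3)^(−1).
Let u = r/b; then A², 4π and the length scale all cancel, so P = ∫_{2.5}^{∞} u^2·(1 - u/2)^2·e^(-u) du ÷ ∫_{0}^{∞} u^2·(1 - u/2)^2·e^(-u) du.
An antiderivative of u^2·(1 - u/2)^2·e^(-u) is -(u^4/4 + u^2 + 2·u + 2)·e^(-u); evaluating from 2.5 to ∞ gives 1473·e^(-5/2)/64, while the full integral is 2.
This evaluates to P = 0.9446.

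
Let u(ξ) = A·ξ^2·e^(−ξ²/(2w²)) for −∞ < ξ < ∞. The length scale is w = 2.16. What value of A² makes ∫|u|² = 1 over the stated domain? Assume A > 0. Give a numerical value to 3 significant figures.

The normalization condition is ∫|u|² dξ = 1 from −∞ to ∞.
With ∫_{−∞}^{∞} ξ^(2m) e^(−αξ²) dξ = (2m−1)!!·√π / (2^m α^(m+1/2)), carrying out the integral gives A² · 3·√(π)·w^5/4.
With w = 2.16: A² = 0.01600 and A = 0.1265.

A^2 ≈ 0.0160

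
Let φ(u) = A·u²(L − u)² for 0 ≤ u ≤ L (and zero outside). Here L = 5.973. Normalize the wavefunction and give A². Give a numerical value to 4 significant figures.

A^2 ≈ 0.00006510

We need A² ∫|f|² du = 1, taking the integral from 0 to L.
Expanding the polynomial and integrating term by term, the integral (without the A² prefactor) comes out to L^9/630.
So A² = (L^9/630)^(−1).
With L = 5.973: A² = 0.000065104 and A = 0.0080687.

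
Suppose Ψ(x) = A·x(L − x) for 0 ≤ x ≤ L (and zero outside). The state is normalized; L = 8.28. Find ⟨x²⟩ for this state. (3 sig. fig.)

⟨x^2⟩ ≈ 19.6

The expectation value is the |Ψ|²-weighted average of x^2: ∫ x^2|Ψ|² dx.
Expanding the polynomial and integrating term by term, the ratio of the moment integral to the normalization integral gives ⟨x²⟩ = 2·L^2/7.
Putting L = 8.28 gives 19.59.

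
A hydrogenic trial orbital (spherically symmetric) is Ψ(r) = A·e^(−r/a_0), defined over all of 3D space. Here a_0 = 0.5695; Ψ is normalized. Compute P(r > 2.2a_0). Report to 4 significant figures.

P ≈ 0.1851

With dV = 4πr²dr, the probability is ∫|Ψ|² dV over r > 2.2a_0.
The full normalization integral is A²·[π·a_0^3] = 1, fixing A².
In terms of u = r/a_0 (A², 4π and the length scale all cancel between numerator and denominator), P = [∫_{2.2}^{∞} u^2·e^(-2·u) du] / [∫_{0}^{∞} u^2·e^(-2·u) du].
Using ∫ u^2·e^(-2·u) du = -(2·u^2 + 2·u + 1)·e^(-2·u)/4, the numerator is 377·e^(-22/5)/100 and the denominator is 1/4.
This evaluates to P = 0.18514.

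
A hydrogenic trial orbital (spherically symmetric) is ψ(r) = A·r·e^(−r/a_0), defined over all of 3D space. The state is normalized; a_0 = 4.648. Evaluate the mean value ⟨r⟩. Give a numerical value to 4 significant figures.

⟨r⟩ ≈ 11.62

⟨r⟩ = ∫ r |ψ|² 4πr² dr over the full domain.
Since the A² factors cancel between numerator and denominator, ⟨r⟩ = 5·a_0/2.
With a_0 = 4.648, ⟨r⟩ = 11.620.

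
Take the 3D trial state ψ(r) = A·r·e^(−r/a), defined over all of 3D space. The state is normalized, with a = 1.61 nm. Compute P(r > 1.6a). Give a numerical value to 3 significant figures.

Integrate the radial probability density 4πr²|ψ|² over r > 1.6a.
The full normalization integral is A²·[3·π·a^5] = 1, fixing A².
In terms of u = r/a (A², 4π and the length scale all cancel between numerator and denominator), P = [∫_{1.6}^{∞} u^4·e^(-2·u) du] / [∫_{0}^{∞} u^4·e^(-2·u) du].
With ∫ u^4·e^(-2·u) du = -(u^4/2 + u^3 + 3·u^2/2 + 3·u/2 + 3/4)·e^(-2·u) + C, the region integral is ≈ 0.58546 and the full one is 3/4.
The region integral divided by the full integral gives P = 0.7806.

P ≈ 0.781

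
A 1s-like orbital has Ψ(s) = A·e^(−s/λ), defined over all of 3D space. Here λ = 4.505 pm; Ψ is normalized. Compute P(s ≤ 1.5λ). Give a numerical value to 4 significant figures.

Integrate the radial probability density 4πs²|Ψ|² over s ≤ 1.5λ.
A² is fixed by ∫₀^∞ 4πs²|Ψ|² ds = 1, i.e. A² = (π·λ^3)^(−1).
Let u = s/λ; then A², 4π and the length scale all cancel, so P = ∫_{0}^{1.5} u^2·e^(-2·u) du ÷ ∫_{0}^{∞} u^2·e^(-2·u) du.
With ∫ u^2·e^(-2·u) du = -(2·u^2 + 2·u + 1)·e^(-2·u)/4 + C, the region integral is 1/4 - 17·e^(-3)/8 and the full one is 1/4.
Taking the ratio yields P = 0.57681.

P ≈ 0.5768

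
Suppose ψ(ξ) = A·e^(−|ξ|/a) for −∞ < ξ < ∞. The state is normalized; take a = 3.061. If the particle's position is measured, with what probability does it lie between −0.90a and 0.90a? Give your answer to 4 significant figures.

The probability is P = ∫ |ψ|² dξ over [−0.90a, 0.90a].
Since A² = 1/(a), this is the region integral divided by the full normalization integral.
By symmetry take twice the ξ ≥ 0 contribution in numerator and denominator; the 2's cancel. Substituting u = ξ/a, A² and the length scale cancel in the ratio: P = ∫_{0}^{0.90} e^(-2·u) du / ∫_{0}^{∞} e^(-2·u) du.
With ∫ e^(-2·u) du = -e^(-2·u)/2 + C, the region integral is 1/2 - e^(-9/5)/2 and the full one is 1/2.
This works out to P = 0.83470.

P ≈ 0.8347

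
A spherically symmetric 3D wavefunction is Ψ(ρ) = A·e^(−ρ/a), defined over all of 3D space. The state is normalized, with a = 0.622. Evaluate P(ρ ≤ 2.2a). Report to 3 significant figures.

P = ∫ |Ψ|² 4πρ² dρ over ρ ≤ 2.2a.
A² is fixed by ∫₀^∞ 4πρ²|Ψ|² dρ = 1, i.e. A² = (π·a^3)^(−1).
In terms of u = ρ/a (A², 4π and the length scale all cancel between numerator and denominator), P = [∫_{0}^{2.2} u^2·e^(-2·u) du] / [∫_{0}^{∞} u^2·e^(-2·u) du].
With ∫ u^2·e^(-2·u) du = -(2·u^2 + 2·u + 1)·e^(-2·u)/4 + C, the region integral is 1/4 - 377·e^(-22/5)/100 and the full one is 1/4.
The region integral divided by the full integral gives P = 0.8149.

P ≈ 0.815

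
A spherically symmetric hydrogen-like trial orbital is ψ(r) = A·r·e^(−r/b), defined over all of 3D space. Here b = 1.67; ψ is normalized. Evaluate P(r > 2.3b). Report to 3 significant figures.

P ≈ 0.513

P = ∫ |ψ|² 4πr² dr over r > 2.3b.
A² is fixed by ∫₀^∞ 4πr²|ψ|² dr = 1, i.e. A² = (3·π·b^5)^(−1).
Let u = r/b; then A², 4π and the length scale all cancel, so P = ∫_{2.3}^{∞} u^4·e^(-2·u) du ÷ ∫_{0}^{∞} u^4·e^(-2·u) du.
With ∫ u^4·e^(-2·u) du = -(u^4/2 + u^3 + 3·u^2/2 + 3·u/2 + 3/4)·e^(-2·u) + C, the region integral is ≈ 0.38493 and the full one is 3/4.
The region integral divided by the full integral gives P = 0.5132.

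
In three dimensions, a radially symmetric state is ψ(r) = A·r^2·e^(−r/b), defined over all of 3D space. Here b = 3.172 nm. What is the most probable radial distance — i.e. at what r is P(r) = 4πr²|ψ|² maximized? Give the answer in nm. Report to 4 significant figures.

Set d/dr [P(r) = 4πr²|ψ|²] = 0 and solve for r > 0.
Solving yields r = 3·b.
With b = 3.172, the most probable radial distance is 9.5160 nm.

r ≈ 9.516 nm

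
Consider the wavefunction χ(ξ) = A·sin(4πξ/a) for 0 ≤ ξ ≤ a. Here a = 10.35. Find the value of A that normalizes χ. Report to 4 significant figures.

Require ∫ |χ|² dξ = 1 over the whole domain.
The integral (without the A² prefactor) comes out to a/2.
So A² = (a/2)^(−1).
Plugging in a = 10.35 yields A = 0.43959.

A ≈ 0.4396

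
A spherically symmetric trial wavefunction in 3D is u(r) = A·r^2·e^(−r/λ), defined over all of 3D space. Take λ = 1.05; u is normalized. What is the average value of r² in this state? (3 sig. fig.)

⟨r²⟩ = ∫ r^2 |u|² 4πr² dr over the full domain.
The ratio of the moment integral to the normalization integral gives ⟨r²⟩ = 14·λ^2.
With λ = 1.05, ⟨r^2⟩ = 15.44.

⟨r^2⟩ ≈ 15.4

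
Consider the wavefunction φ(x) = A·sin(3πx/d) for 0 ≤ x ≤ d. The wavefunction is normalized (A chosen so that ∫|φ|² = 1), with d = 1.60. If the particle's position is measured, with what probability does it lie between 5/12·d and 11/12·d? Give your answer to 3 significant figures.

P ≈ 0.606

|φ|² is the probability density, so P = ∫_{5/12·d}^{11/12·d} |φ|² dx.
Since A² = 1/(d/2), this is the region integral divided by the full normalization integral.
Substituting u = x/d, A² and the length scale cancel in the ratio: P = ∫_{5/12}^{11/12} sin(3·π·u)^2 du / ∫_{0}^{1} sin(3·π·u)^2 du.
With ∫ sin(3·π·u)^2 du = u/2 - sin(6·π·u)/(12·π) + C, the region integral is 1/(6·π) + 1/4 and the full one is 1/2.
This works out to P = (2 + 3·π)/(6·π).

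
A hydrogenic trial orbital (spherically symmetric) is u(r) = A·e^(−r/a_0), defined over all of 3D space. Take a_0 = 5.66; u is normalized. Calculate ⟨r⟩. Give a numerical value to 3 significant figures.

⟨r⟩ ≈ 8.49

By definition ⟨r⟩ = ∫ r |u(r)|² 4πr² dr.
Recall ∫₀^∞ r^m e^(−r/β) dr = m!·β^(m+1), evaluating both integrals, ⟨r⟩ = 3·a_0/2.
Putting a_0 = 5.66 gives 8.490.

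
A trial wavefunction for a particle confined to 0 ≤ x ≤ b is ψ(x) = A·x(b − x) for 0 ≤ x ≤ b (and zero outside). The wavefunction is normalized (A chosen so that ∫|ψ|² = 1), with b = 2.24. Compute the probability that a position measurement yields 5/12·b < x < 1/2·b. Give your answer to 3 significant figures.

|ψ|² is the probability density, so P = ∫_{5/12·b}^{1/2·b} |ψ|² dx.
The normalization integral ∫|ψ|²dx over the whole domain equals b^5/30·A², and A² cancels in the ratio.
Substituting u = x/b, A² and the length scale cancel in the ratio: P = ∫_{5/12}^{1/2} u^2·(1 - u)^2 du / ∫_{0}^{1} u^2·(1 - u)^2 du.
Using ∫ u^2·(1 - u)^2 du = u^3·(6·u^2 - 15·u + 10)/30, the numerator is ≈ 0.0051127 and the denominator is 1/30.
This works out to P = 0.1534.

P ≈ 0.153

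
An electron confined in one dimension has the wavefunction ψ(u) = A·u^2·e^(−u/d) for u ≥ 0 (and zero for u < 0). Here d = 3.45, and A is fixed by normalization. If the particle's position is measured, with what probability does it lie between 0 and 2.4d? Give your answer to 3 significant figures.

P ≈ 0.524

P = ∫_{0}^{2.4d} |ψ(u)|² du.
With A² fixed by ∫|ψ|² = 1, i.e. A² = (3·d^5/4)^(−1), substitute and integrate.
Let t = u/d; then A² and the length scale cancel, so P = ∫_{0}^{2.4} t^4·e^(-2·t) dt ÷ ∫_{0}^{∞} t^4·e^(-2·t) dt.
Using ∫ t^4·e^(-2·t) dt = -(t^4/2 + t^3 + 3·t^2/2 + 3·t/2 + 3/4)·e^(-2·t), the numerator is ≈ 0.39281 and the denominator is 3/4.
Evaluating gives P = 0.5237.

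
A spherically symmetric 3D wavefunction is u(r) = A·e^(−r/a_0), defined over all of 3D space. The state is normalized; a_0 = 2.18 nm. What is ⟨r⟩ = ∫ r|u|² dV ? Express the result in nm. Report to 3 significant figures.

⟨r⟩ = ∫ r |u|² 4πr² dr over the full domain.
Since the A² factors cancel between numerator and denominator, ⟨r⟩ = 3·a_0/2.
Putting a_0 = 2.18 gives 3.270.

⟨r⟩ ≈ 3.27 nm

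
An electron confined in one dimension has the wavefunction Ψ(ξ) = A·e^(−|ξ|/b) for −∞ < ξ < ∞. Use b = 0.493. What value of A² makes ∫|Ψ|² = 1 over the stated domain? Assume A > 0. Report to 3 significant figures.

We need A² ∫|f|² dξ = 1, taking the integral from −∞ to ∞.
With Ψ = A·e^(−|ξ|/b), the integral evaluates to A²·[b].
Hence A² = 1/[b].
With b = 0.493: A² = 2.028 and A = 1.424.

A^2 ≈ 2.03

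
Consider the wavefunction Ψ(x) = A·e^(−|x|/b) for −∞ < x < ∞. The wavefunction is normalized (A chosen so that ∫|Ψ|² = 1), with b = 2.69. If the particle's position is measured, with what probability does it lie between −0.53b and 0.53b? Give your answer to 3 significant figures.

P = ∫_{−0.53b}^{0.53b} |Ψ(x)|² dx.
Since A² = 1/(b), this is the region integral divided by the full normalization integral.
By symmetry take twice the x ≥ 0 contribution in numerator and denominator; the 2's cancel. Let u = x/b; then A² and the length scale cancel, so P = ∫_{0}^{0.53} e^(-2·u) du ÷ ∫_{0}^{∞} e^(-2·u) du.
An antiderivative of e^(-2·u) is -e^(-2·u)/2; evaluating from 0 to 0.53 gives 1/2 - e^(-53/50)/2, while the full integral is 1/2.
This works out to P = 0.6535.

P ≈ 0.654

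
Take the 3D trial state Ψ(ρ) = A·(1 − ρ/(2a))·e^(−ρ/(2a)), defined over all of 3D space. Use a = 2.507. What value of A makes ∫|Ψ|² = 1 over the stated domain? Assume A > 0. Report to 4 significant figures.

The normalization condition is ∫|Ψ|² 4πρ² dρ = 1 from 0 to ∞.
Carrying out the integral gives A² · 8·π·a^3.
So A² = (8·π·a^3)^(−1).
With a = 2.507: A² = 0.0025252 and A = 0.050251.

A ≈ 0.05025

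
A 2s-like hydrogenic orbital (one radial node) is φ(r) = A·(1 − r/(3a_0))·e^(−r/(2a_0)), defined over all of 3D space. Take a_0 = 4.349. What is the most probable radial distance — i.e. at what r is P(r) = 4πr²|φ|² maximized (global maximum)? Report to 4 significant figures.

Set d/dr [P(r) = 4πr²|φ|²] = 0 and solve for r > 0.
Solving yields r = a_0.
With a_0 = 4.349, the most probable radial distance is 4.3490.

r ≈ 4.349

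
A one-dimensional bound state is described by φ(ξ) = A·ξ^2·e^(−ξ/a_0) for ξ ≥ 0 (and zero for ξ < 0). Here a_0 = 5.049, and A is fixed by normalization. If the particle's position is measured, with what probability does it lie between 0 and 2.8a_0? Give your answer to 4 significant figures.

P ≈ 0.6578

The probability is P = ∫ |φ|² dξ over [0, 2.8a_0].
With A² fixed by ∫|φ|² = 1, i.e. A² = (3·a_0^5/4)^(−1), substitute and integrate.
Let u = ξ/a_0; then A² and the length scale cancel, so P = ∫_{0}^{2.8} u^4·e^(-2·u) du ÷ ∫_{0}^{∞} u^4·e^(-2·u) du.
With ∫ u^4·e^(-2·u) du = -(u^4/2 + u^3 + 3·u^2/2 + 3·u/2 + 3/4)·e^(-2·u) + C, the region integral is ≈ 0.493387 and the full one is 3/4.
The result is P = 0.65785.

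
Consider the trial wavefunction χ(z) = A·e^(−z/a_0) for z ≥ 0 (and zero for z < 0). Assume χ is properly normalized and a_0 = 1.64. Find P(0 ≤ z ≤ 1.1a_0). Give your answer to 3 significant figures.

P = ∫_{0}^{1.1a_0} |χ(z)|² dz.
With A² fixed by ∫|χ|² = 1, i.e. A² = (a_0/2)^(−1), substitute and integrate.
Substituting u = z/a_0, A² and the length scale cancel in the ratio: P = ∫_{0}^{1.1} e^(-2·u) du / ∫_{0}^{∞} e^(-2·u) du.
Using ∫ e^(-2·u) du = -e^(-2·u)/2, the numerator is 1/2 - e^(-11/5)/2 and the denominator is 1/2.
Taking the ratio, P = 0.8892.

P ≈ 0.889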